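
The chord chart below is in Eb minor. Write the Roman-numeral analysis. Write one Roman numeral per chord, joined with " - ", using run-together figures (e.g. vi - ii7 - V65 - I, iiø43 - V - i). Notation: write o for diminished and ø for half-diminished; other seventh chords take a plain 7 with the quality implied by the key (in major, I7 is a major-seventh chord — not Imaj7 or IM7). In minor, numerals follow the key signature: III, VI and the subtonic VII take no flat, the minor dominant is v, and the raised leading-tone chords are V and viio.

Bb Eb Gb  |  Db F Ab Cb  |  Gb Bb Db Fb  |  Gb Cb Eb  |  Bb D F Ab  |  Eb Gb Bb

Bb-Eb-Gb: root Eb is the tonic; minor triad there is i64.
Db-F-Ab-Cb has root Db, degree 7 in Eb minor, so VII7.
Gb-Bb-Db-Fb: chromatic; Gb is V of VI, so V7/VI.
Gb-Cb-Eb: root Cb is the submediant; major triad there is VI64.
Bb-D-F-Ab: root Bb is the dominant; dominant seventh chord there is V7.
Eb-Gb-Bb has root Eb, degree 1 in Eb minor, so i.

i64 - VII7 - V7/VI - VI64 - V7 - i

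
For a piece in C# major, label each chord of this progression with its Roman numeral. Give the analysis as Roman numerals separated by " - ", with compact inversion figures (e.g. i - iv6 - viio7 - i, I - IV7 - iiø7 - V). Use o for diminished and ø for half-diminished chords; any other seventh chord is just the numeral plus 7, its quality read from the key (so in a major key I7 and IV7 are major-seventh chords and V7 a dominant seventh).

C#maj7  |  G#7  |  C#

C#maj7: root C# is the tonic; major seventh chord there is I7.
G#7: root G# is the dominant; dominant seventh chord there is V7.
C#: major triad on C# = scale degree 1 → I.

I7 - V7 - I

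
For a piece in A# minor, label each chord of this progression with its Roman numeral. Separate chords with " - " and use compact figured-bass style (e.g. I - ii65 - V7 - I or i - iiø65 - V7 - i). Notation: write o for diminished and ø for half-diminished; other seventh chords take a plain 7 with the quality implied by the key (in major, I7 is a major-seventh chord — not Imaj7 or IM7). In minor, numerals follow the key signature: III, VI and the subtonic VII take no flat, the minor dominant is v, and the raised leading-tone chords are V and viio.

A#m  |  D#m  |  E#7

A#m has root A#, degree 1 in A# minor, so i.
D#m has root D#, degree 4 in A# minor, so iv.
E#7: dominant seventh chord on E# = scale degree 5 → V7.

i - iv - V7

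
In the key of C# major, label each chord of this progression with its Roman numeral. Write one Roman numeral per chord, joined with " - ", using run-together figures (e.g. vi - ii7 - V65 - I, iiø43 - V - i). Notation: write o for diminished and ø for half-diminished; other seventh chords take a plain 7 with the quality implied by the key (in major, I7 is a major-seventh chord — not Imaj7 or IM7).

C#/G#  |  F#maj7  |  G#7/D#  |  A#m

C#/G#: root C# is the tonic; major triad there is I64.
F#maj7: root F# is the subdominant; major seventh chord there is IV7.
G#7/D# has root G#, degree 5 in C# major, so V43.
A#m has root A#, degree 6 in C# major, so vi.

I64 - IV7 - V43 - vi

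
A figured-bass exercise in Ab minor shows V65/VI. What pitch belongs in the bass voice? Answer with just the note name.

Eb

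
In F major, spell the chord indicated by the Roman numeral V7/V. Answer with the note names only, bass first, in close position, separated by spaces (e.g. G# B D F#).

G B D F

The slash means an applied dominant: we want the dominant of V. In F major, V is C major, and its dominant is built on G.
Building a dominant seventh chord on G gives G-B-D-F.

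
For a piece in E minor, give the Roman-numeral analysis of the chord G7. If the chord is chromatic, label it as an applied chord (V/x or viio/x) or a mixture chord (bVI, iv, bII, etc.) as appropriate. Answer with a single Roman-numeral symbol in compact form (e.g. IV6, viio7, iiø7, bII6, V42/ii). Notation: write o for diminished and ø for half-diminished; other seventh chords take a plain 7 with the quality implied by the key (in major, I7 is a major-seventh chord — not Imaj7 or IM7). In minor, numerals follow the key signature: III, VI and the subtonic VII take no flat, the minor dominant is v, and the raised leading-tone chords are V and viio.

V7/VI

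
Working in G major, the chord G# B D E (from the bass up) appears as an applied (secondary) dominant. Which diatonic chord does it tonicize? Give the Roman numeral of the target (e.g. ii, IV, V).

ii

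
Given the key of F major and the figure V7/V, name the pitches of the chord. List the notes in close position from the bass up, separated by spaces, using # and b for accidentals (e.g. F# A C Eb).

G B D F

V7/V is a secondary dominant — the dominant seventh of V. V in F major is C, so the applied chord's root is G, a perfect fifth above.
Building a dominant seventh chord on G gives G-B-D-F.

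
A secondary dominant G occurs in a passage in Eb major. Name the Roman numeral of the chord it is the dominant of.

vi

The chord is a major triad on G.
A dominant resolves down a perfect fifth: G → C. In Eb major, C is scale degree 6, i.e. vi.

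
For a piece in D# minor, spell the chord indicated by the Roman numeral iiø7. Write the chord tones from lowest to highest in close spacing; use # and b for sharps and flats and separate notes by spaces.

E# G# B D#

In D# minor, scale degree 2 is E#, and the diatonic chord built there is a half-diminished seventh chord.
That chord is spelled E#-G#-B-D#.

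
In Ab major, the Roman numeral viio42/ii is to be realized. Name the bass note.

The applied chord viio42/ii is rooted on A: A-C-Eb-Gb.
The figure 42 means third inversion — the seventh is in the bass.

Gb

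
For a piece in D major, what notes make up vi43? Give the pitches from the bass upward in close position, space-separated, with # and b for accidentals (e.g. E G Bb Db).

F# A B D

In D major, scale degree 6 is B, and the diatonic chord built there is a minor seventh chord.
That chord is spelled B-D-F#-A.
With the 43 figure the chord is in second inversion; from the bass F# upward in close position it reads F#-A-B-D.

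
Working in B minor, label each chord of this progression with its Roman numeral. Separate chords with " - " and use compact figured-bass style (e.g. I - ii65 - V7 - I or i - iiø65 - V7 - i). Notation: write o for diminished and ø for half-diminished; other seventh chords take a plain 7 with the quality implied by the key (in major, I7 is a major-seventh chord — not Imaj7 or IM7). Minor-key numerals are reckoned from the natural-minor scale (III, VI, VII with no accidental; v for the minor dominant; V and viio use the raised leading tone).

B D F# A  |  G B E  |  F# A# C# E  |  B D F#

i7 - iv6 - V7 - i

B-D-F#-A has root B, degree 1 in B minor, so i7.
G-B-E: root E is the subdominant; minor triad there is iv6.
F#-A#-C#-E: dominant seventh chord on F# = scale degree 5 → V7.
B-D-F# has root B, degree 1 in B minor, so i.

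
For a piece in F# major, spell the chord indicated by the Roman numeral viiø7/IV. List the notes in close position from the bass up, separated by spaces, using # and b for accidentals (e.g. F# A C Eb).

viiø7/IV is a secondary leading-tone chord. The target IV is B in F# major; the applied chord is rooted a semitone below, on A#.
Building a half-diminished seventh chord on A# gives A#-C#-E-G#.

A# C# E G#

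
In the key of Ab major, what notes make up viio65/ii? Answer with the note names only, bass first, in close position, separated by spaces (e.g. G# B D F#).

C Eb Gb A

viio65/ii is a secondary leading-tone chord. The target ii is Bb in Ab major; the applied chord is rooted a semitone below, on A.
Building a fully diminished seventh chord on A gives A-C-Eb-Gb.
The figured bass 65 indicates first inversion, placing the third (C) in the bass: C-Eb-Gb-A.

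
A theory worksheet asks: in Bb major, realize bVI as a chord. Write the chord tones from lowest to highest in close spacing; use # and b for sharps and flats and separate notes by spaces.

bVI is a major triad on the lowered sixth degree, borrowed from the parallel minor. In Bb major that root is Gb.
So the chord is Gb-Bb-Db.

Gb Bb Db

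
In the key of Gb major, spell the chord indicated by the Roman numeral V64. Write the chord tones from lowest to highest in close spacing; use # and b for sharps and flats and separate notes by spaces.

Ab Db F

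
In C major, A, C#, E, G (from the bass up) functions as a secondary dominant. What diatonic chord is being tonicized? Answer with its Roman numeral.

ii

The chord is a dominant seventh chord on A.
A dominant resolves down a perfect fifth: A → D. In C major, D is scale degree 2, i.e. ii.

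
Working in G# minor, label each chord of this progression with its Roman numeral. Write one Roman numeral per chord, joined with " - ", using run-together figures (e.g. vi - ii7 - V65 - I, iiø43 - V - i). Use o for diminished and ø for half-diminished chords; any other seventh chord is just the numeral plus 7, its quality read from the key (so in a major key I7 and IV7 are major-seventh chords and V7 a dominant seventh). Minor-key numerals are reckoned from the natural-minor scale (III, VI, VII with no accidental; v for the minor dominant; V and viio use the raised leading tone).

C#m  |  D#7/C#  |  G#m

iv - V42 - i

C#m: minor triad on C# = scale degree 4 → iv.
D#7/C#: root D# is the dominant; dominant seventh chord there is V42.
G#m has root G#, degree 1 in G# minor, so i.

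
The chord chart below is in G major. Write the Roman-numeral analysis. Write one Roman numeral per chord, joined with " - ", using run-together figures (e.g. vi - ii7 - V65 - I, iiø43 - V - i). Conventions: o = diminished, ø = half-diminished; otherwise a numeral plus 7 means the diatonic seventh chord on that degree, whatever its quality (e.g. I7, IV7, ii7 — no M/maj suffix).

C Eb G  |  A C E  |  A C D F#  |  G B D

iv - ii - V43 - I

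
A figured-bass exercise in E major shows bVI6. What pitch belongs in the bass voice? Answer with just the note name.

E

bVI in E major has root C; the chord is C-E-G.
The figure 6 means first inversion — the third is in the bass.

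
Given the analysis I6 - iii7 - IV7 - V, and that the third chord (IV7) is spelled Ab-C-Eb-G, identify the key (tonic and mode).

The chord Abmaj7 is a major seventh chord rooted on Ab; its label is IV7.
Counting down 3 scale steps from Ab places the tonic on Eb; a major seventh chord on degree 4 is diatonic only in major.

Eb major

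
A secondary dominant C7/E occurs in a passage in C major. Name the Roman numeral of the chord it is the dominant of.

The chord is a dominant seventh chord on C.
A dominant resolves down a perfect fifth: C → F. In C major, F is scale degree 4, i.e. IV.

IV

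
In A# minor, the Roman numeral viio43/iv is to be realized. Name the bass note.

G#

The applied chord viio43/iv is rooted on C##: C##-E#-G#-B.
The figure 43 means second inversion — the fifth is in the bass.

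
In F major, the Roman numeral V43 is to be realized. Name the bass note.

G

V in F major has root C; the chord is C-E-G-Bb.
The figure 43 means second inversion — the fifth is in the bass.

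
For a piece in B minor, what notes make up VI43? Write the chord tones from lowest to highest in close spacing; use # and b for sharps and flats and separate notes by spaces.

In B minor, scale degree 6 is G, and the diatonic chord built there is a major seventh chord.
That chord is spelled G-B-D-F#.
The figured bass 43 indicates second inversion, placing the fifth (D) in the bass: D-F#-G-B.

D F# G B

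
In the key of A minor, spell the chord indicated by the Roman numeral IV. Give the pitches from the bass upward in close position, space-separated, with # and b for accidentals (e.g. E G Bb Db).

D F# A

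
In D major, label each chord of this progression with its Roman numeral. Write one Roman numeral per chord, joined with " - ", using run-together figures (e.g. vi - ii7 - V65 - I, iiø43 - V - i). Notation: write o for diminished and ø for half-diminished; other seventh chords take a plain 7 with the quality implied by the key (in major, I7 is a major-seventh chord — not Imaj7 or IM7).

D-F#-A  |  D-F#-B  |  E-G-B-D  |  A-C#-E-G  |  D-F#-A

I - vi6 - ii7 - V7 - I

D-F#-A has root D, degree 1 in D major, so I.
D-F#-B: minor triad on B = scale degree 6 → vi6.
E-G-B-D has root E, degree 2 in D major, so ii7.
A-C#-E-G: root A is the dominant; dominant seventh chord there is V7.
D-F#-A: major triad on D = scale degree 1 → I.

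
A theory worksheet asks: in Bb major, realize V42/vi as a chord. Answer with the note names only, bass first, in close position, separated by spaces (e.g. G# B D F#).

The slash means an applied dominant: we want the dominant of vi. In Bb major, vi is G minor, and its dominant is built on D.
Building a dominant seventh chord on D gives D-F#-A-C.
The figured bass 42 indicates third inversion, placing the seventh (C) in the bass: C-D-F#-A.

C D F# A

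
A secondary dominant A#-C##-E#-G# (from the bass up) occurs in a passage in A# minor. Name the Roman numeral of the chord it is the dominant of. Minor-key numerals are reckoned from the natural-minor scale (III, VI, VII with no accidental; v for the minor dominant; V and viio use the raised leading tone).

iv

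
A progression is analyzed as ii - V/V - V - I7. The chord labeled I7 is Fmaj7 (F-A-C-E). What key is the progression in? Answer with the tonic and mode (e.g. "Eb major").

The anchor chord is a major seventh chord on F, labeled I7.
If F is scale degree 1 and the mode makes that degree carry a major seventh chord, the tonic is F and the mode is major.

F major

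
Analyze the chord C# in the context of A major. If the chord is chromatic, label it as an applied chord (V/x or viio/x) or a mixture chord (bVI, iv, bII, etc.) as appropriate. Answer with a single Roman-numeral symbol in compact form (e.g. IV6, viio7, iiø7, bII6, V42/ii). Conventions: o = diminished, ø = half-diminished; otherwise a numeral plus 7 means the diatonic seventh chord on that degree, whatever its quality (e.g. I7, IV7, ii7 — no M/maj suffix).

V/vi

The pitches C#-E#-G# form a major triad rooted on C#.
C# is not a diatonic chord root with this quality in A major, but it lies a perfect fifth above F# (vi), so the chord functions as an applied dominant of vi.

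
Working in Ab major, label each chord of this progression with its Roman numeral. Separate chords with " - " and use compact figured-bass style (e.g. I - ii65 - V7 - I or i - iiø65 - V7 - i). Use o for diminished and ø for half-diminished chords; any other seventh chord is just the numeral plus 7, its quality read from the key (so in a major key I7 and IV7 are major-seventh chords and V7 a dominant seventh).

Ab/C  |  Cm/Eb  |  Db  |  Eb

I6 - iii6 - IV - V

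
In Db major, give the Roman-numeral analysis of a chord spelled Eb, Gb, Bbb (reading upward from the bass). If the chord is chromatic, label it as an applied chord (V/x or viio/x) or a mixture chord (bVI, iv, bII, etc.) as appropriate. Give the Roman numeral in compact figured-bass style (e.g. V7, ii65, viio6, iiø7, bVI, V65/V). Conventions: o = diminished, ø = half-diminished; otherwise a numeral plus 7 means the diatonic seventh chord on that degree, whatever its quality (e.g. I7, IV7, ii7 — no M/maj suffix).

iio

The pitches Eb-Gb-Bbb form a diminished triad rooted on Eb.
Eb is the second degree of Db major. This is the diminished supertonic triad, borrowed from the parallel minor.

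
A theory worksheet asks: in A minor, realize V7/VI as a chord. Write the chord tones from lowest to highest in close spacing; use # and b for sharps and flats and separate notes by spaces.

C E G Bb

V7/VI is a secondary dominant — the dominant seventh of VI. VI in A minor is F, so the applied chord's root is C, a perfect fifth above.
Building a dominant seventh chord on C gives C-E-G-Bb.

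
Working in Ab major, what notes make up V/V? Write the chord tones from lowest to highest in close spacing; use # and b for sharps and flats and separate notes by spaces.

Bb D F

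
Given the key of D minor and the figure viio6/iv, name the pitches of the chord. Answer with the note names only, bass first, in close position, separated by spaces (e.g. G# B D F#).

A C F#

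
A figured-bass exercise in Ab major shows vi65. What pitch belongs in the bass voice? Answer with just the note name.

Ab

vi in Ab major has root F; the chord is F-Ab-C-Eb.
The figure 65 means first inversion — the third is in the bass.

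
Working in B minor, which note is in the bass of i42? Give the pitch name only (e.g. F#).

A

i in B minor has root B; the chord is B-D-F#-A.
The figure 42 means third inversion — the seventh is in the bass.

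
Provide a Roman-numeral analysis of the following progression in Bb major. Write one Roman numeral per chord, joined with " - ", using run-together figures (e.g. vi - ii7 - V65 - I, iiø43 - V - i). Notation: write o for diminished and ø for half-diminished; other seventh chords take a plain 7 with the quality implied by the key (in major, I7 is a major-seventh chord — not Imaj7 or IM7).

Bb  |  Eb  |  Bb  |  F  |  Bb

Bb: root Bb is the tonic; major triad there is I.
Eb: root Eb is the subdominant; major triad there is IV.
Bb: root Bb is the tonic; major triad there is I.
F has root F, degree 5 in Bb major, so V.
Bb: root Bb is the tonic; major triad there is I.

I - IV - I - V - I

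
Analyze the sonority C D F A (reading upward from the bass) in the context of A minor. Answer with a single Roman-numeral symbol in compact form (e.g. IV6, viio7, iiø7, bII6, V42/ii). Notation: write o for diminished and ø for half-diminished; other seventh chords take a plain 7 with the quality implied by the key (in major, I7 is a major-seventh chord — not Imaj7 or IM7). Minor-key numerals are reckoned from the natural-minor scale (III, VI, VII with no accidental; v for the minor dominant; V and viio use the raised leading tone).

Stacked in thirds the chord is D-F-A-C: a minor seventh chord on D.
In A minor, D is the subdominant; the diatonic minor seventh chord there is iv7.
With C in the bass the chord is in third inversion, so the figured bass is 42.

iv42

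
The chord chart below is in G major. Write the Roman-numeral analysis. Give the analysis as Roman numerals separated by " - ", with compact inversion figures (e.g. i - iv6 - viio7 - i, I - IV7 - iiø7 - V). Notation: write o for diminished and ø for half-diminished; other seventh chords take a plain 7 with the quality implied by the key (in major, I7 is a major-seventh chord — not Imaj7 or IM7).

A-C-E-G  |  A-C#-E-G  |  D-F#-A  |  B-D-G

ii7 - V7/V - V - I6

A-C-E-G has root A, degree 2 in G major, so ii7.
A-C#-E-G is the secondary dominant of V (dominant seventh chord on A): V7/V.
D-F#-A: major triad on D = scale degree 5 → V.
B-D-G: major triad on G = scale degree 1 → I6.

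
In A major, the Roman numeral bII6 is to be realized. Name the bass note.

D

bII in A major has root Bb; the chord is Bb-D-F.
The figure 6 means first inversion — the third is in the bass.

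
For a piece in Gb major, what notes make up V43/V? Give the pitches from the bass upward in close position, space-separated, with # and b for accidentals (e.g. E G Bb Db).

Eb Gb Ab C

The slash means an applied dominant: we want the dominant of V. In Gb major, V is Db major, and its dominant is built on Ab.
Building a dominant seventh chord on Ab gives Ab-C-Eb-Gb.
The figured bass 43 indicates second inversion, placing the fifth (Eb) in the bass: Eb-Gb-Ab-C.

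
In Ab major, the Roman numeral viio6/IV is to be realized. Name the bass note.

The applied chord viio6/IV is rooted on C: C-Eb-Gb.
The figure 6 means first inversion — the third is in the bass.

Eb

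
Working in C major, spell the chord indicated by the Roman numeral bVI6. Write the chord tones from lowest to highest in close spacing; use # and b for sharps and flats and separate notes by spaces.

C Eb Ab

Scale degree 6 in C major is A; lowering it a half step gives Ab. bVI6 is a major triad on the lowered sixth degree, borrowed from the parallel minor.
So the chord is Ab-C-Eb, a major triad.
The figured bass 6 indicates first inversion, placing the third (C) in the bass: C-Eb-Ab.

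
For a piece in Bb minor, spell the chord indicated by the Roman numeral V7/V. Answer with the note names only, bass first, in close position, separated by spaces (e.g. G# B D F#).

C E G Bb

The slash means an applied dominant: we want the dominant of V. In Bb minor, V is F major, and its dominant is built on C.
Building a dominant seventh chord on C gives C-E-G-Bb.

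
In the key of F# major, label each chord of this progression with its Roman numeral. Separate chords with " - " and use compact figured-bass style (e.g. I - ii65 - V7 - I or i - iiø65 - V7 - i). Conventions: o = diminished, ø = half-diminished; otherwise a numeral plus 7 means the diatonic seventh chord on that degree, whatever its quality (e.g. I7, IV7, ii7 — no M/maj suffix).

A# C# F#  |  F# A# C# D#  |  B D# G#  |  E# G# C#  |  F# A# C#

I6 - vi65 - ii6 - V6 - I

A#-C#-F# has root F#, degree 1 in F# major, so I6.
F#-A#-C#-D#: root D# is the submediant; minor seventh chord there is vi65.
B-D#-G#: minor triad on G# = scale degree 2 → ii6.
E#-G#-C# has root C#, degree 5 in F# major, so V6.
F#-A#-C#: major triad on F# = scale degree 1 → I.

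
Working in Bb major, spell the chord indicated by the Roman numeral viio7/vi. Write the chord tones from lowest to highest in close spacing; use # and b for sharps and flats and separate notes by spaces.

F# A C Eb

The slash marks an applied leading-tone chord: viio of vi. In Bb major, vi is G, so the leading tone to it is F#, a half step below.
Building a fully diminished seventh chord on F# gives F#-A-C-Eb.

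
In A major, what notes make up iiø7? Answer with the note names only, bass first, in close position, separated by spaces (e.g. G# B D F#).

iiø7 is the half-diminished supertonic seventh, borrowed from the parallel minor. In A major that root is B.
So the chord is B-D-F-A, a half-diminished seventh chord.

B D F A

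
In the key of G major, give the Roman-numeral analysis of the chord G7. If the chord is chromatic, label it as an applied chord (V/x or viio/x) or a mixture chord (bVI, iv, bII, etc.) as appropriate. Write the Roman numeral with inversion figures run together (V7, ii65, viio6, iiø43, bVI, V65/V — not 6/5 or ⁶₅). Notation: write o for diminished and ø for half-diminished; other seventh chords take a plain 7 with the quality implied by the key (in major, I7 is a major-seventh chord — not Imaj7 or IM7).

V7/IV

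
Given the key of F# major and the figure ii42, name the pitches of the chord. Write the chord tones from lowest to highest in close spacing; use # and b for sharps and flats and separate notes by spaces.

In F# major, the supertonic is G#, and the diatonic chord built there is a minor seventh chord.
That chord is spelled G#-B-D#-F#.
The figured bass 42 indicates third inversion, placing the seventh (F#) in the bass: F#-G#-B-D#.

F# G# B D#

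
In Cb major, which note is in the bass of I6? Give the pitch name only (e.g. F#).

Eb

I in Cb major has root Cb; the chord is Cb-Eb-Gb.
The figure 6 means first inversion — the third is in the bass.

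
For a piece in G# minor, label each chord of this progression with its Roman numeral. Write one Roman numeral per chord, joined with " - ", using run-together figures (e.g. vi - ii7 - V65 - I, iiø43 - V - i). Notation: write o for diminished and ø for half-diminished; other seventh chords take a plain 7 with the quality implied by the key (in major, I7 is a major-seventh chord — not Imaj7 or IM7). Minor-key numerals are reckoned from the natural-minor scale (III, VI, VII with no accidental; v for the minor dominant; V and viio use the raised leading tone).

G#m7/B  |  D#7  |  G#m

i65 - V7 - i

G#m7/B: minor seventh chord on G# = scale degree 1 → i65.
D#7 has root D#, degree 5 in G# minor, so V7.
G#m: minor triad on G# = scale degree 1 → i.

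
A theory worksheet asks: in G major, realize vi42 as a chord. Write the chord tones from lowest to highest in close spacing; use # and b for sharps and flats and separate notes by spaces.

D E G B

In G major, the sixth degree is E, and the diatonic chord built there is a minor seventh chord.
That chord is spelled E-G-B-D.
With the 42 figure the chord is in third inversion; from the bass D upward in close position it reads D-E-G-B.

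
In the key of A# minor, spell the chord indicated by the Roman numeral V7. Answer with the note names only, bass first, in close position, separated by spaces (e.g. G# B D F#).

E# G## B# D#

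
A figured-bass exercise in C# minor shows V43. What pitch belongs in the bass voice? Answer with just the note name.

V in C# minor has root G#; the chord is G#-B#-D#-F#.
The figure 43 means second inversion — the fifth is in the bass.

D#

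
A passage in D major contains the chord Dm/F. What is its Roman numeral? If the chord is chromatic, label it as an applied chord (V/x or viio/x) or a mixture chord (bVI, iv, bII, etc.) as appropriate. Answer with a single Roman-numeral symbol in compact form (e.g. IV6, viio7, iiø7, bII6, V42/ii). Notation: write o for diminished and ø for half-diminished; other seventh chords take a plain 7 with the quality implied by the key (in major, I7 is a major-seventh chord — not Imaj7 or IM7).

Stacked in thirds the chord is D-F-A: a minor triad on D.
D is the first degree of D major. This is the minor tonic, borrowed from the parallel minor.
With F in the bass the chord is in first inversion, so the figured bass is 6.

i6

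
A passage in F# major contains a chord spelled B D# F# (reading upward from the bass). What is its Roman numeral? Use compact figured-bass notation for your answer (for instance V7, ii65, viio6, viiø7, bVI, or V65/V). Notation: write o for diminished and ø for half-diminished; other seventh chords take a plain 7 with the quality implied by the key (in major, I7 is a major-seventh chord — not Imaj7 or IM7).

IV

The pitches B-D#-F# form a major triad rooted on B.
In F# major, B is the subdominant; the diatonic major triad there is IV.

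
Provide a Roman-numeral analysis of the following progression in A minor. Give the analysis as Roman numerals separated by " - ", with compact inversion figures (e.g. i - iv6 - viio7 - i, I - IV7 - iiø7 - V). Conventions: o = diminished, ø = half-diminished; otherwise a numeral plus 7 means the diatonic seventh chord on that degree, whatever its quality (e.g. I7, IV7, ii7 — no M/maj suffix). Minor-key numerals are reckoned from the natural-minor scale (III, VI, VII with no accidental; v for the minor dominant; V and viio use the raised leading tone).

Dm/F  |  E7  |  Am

iv6 - V7 - i

Dm/F: minor triad on D = scale degree 4 → iv6.
E7 has root E, degree 5 in A minor, so V7.
Am: root A is the tonic; minor triad there is i.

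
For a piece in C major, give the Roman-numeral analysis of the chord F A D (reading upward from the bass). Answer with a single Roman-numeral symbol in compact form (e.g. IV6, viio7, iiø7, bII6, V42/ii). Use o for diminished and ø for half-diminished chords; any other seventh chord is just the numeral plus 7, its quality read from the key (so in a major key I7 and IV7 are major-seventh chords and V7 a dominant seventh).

ii6

The pitches D-F-A form a minor triad rooted on D.
D is scale degree 2 in C major, and a minor triad on that degree is written ii.
With F in the bass the chord is in first inversion, so the figured bass is 6.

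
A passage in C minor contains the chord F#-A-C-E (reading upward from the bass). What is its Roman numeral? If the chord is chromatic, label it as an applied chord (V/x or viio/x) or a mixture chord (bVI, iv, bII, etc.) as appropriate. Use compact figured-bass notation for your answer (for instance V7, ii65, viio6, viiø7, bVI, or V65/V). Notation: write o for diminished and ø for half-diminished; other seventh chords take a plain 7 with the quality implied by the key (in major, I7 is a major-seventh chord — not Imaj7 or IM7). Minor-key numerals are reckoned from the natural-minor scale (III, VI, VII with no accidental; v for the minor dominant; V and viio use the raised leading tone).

The pitches F#-A-C-E form a half-diminished seventh chord rooted on F#.
F# sits a half step below G (V in C minor); a diminished chord there is the applied leading-tone chord of V.

viiø7/V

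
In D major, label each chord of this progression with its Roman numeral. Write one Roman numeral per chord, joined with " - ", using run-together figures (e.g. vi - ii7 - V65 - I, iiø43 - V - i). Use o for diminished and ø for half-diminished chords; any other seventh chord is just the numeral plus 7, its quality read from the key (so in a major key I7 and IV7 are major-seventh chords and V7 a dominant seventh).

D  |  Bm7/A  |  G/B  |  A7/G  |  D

I - vi42 - IV6 - V42 - I

D has root D, degree 1 in D major, so I.
Bm7/A: root B is the submediant; minor seventh chord there is vi42.
G/B: root G is the subdominant; major triad there is IV6.
A7/G: root A is the dominant; dominant seventh chord there is V42.
D: major triad on D = scale degree 1 → I.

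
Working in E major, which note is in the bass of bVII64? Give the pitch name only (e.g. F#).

bVII in E major has root D; the chord is D-F#-A.
The figure 64 means second inversion — the fifth is in the bass.

A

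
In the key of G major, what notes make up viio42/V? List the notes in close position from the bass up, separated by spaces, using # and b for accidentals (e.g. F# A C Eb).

Bb C# E G

The slash marks an applied leading-tone chord: viio of V. In G major, V is D, so the leading tone to it is C#, a half step below.
Building a fully diminished seventh chord on C# gives C#-E-G-Bb.
With the 42 figure the chord is in third inversion; from the bass Bb upward in close position it reads Bb-C#-E-G.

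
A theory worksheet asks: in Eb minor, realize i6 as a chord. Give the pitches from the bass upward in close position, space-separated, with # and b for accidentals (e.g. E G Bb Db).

Gb Bb Eb

The numeral's case and figure indicate a minor triad. In Eb minor its root, scale degree 1, is Eb.
That chord is spelled Eb-Gb-Bb.
The figured bass 6 indicates first inversion, placing the third (Gb) in the bass: Gb-Bb-Eb.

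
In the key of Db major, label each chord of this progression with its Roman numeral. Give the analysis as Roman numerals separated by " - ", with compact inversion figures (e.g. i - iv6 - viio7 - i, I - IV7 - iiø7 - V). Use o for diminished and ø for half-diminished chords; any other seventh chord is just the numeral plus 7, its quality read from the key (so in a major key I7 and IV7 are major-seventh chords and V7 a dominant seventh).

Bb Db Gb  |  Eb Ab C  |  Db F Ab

IV6 - V64 - I

Bb-Db-Gb: root Gb is the subdominant; major triad there is IV6.
Eb-Ab-C: major triad on Ab = scale degree 5 → V64.
Db-F-Ab: root Db is the tonic; major triad there is I.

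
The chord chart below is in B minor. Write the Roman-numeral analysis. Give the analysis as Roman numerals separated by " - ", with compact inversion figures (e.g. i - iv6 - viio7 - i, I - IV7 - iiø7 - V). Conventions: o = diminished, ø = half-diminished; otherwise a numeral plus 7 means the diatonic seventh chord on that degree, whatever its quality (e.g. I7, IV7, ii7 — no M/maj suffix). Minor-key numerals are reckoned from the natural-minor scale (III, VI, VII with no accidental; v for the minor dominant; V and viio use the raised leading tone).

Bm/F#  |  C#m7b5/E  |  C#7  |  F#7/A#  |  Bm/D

i64 - iiø65 - V7/V - V65 - i6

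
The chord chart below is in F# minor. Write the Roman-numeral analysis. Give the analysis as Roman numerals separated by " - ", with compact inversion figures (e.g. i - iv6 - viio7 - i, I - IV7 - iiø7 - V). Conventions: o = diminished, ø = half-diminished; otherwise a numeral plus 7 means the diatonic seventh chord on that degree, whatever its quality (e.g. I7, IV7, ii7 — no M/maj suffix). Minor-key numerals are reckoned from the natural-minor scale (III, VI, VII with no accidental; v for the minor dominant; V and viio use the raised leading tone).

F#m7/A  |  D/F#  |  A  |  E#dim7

i65 - VI6 - III - viio7

F#m7/A: root F# is the tonic; minor seventh chord there is i65.
D/F#: root D is the submediant; major triad there is VI6.
A: major triad on A = scale degree 3 → III.
E#dim7 has root E#, degree 7 in F# minor, so viio7.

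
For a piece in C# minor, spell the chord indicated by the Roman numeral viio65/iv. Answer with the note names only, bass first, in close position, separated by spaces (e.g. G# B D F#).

G# B D E#

The slash marks an applied leading-tone chord: viio of iv. In C# minor, iv is F#, so the leading tone to it is E#, a half step below.
Building a fully diminished seventh chord on E# gives E#-G#-B-D.
With the 65 figure the chord is in first inversion; from the bass G# upward in close position it reads G#-B-D-E#.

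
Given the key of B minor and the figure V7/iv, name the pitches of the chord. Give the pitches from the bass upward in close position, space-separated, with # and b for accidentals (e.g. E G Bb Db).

V7/iv is a secondary dominant — the dominant seventh of iv. iv in B minor is E, so the applied chord's root is B, a perfect fifth above.
Building a dominant seventh chord on B gives B-D#-F#-A.

B D# F# A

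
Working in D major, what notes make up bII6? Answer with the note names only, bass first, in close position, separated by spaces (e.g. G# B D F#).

bII6 is the Neapolitan sixth — a major triad on the lowered second degree, here in its customary first inversion. In D major that root is Eb.
So the chord is Eb-G-Bb, a major triad.
The figured bass 6 indicates first inversion, placing the third (G) in the bass: G-Bb-Eb.

G Bb Eb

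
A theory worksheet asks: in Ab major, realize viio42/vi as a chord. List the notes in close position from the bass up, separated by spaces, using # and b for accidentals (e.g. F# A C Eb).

viio42/vi is a secondary leading-tone chord. The target vi is F in Ab major; the applied chord is rooted a semitone below, on E.
Building a fully diminished seventh chord on E gives E-G-Bb-Db.
With the 42 figure the chord is in third inversion; from the bass Db upward in close position it reads Db-E-G-Bb.

Db E G Bb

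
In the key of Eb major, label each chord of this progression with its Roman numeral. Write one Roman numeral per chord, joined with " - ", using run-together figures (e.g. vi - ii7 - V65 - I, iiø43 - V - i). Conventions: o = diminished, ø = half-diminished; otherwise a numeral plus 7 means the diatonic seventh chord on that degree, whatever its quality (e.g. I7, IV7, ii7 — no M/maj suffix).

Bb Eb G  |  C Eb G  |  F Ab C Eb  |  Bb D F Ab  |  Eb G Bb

I64 - vi - ii7 - V7 - I

Bb-Eb-G: root Eb is the tonic; major triad there is I64.
C-Eb-G has root C, degree 6 in Eb major, so vi.
F-Ab-C-Eb: minor seventh chord on F = scale degree 2 → ii7.
Bb-D-F-Ab: dominant seventh chord on Bb = scale degree 5 → V7.
Eb-G-Bb has root Eb, degree 1 in Eb major, so I.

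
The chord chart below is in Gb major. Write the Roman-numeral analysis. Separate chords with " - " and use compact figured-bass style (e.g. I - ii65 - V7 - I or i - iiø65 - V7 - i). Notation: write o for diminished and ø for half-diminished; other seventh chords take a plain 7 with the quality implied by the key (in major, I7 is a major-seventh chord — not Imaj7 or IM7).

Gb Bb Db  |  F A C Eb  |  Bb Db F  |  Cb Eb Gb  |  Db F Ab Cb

Gb-Bb-Db: root Gb is the tonic; major triad there is I.
F-A-C-Eb is the secondary dominant of iii (dominant seventh chord on F): V7/iii.
Bb-Db-F: root Bb is the mediant; minor triad there is iii.
Cb-Eb-Gb: root Cb is the subdominant; major triad there is IV.
Db-F-Ab-Cb: dominant seventh chord on Db = scale degree 5 → V7.

I - V7/iii - iii - IV - V7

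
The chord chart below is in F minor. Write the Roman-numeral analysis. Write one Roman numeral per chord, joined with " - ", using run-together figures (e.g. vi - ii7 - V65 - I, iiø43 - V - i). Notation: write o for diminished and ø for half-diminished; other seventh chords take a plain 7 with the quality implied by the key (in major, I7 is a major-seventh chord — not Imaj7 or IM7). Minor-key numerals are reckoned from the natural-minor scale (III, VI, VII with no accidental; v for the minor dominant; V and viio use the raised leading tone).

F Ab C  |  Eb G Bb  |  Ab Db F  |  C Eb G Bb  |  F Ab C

F-Ab-C: minor triad on F = scale degree 1 → i.
Eb-G-Bb: root Eb is the subtonic; major triad there is VII.
Ab-Db-F: major triad on Db = scale degree 6 → VI64.
C-Eb-G-Bb: root C is the dominant; minor seventh chord there is v7.
F-Ab-C has root F, degree 1 in F minor, so i.

i - VII - VI64 - v7 - i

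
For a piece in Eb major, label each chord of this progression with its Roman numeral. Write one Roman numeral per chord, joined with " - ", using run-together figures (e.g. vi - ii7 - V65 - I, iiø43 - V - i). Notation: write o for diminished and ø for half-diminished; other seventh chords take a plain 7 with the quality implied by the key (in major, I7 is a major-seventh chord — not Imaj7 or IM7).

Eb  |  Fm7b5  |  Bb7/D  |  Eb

I - iiø7 - V65 - I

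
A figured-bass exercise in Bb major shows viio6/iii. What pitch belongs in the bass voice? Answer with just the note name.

The applied chord viio6/iii is rooted on C#: C#-E-G.
The figure 6 means first inversion — the third is in the bass.

E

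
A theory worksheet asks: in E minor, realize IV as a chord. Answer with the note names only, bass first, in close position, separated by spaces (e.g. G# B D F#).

A C# E

Scale degree 4 in E minor is A; here the chord built on it is altered to a major triad. IV is the major subdominant, borrowed from the parallel major.
So the chord is A-C#-E, a major triad.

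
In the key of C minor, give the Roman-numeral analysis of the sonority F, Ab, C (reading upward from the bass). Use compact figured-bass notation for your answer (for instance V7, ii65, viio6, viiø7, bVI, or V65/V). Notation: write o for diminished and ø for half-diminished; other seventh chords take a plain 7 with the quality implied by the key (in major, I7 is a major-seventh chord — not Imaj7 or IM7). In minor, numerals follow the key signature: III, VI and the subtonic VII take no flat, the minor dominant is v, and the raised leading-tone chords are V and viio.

iv

The pitches F-Ab-C form a minor triad rooted on F.
In C minor, F is the subdominant; the diatonic minor triad there is iv.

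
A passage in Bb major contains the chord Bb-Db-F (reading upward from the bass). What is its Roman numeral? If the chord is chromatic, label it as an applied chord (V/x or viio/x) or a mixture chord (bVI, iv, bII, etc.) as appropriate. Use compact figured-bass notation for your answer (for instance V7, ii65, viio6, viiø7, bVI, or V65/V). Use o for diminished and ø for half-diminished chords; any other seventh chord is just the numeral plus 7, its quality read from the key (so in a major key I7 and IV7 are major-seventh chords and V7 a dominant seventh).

i

Stacked in thirds the chord is Bb-Db-F: a minor triad on Bb.
Bb is the first degree of Bb major. This is the minor tonic, borrowed from the parallel minor.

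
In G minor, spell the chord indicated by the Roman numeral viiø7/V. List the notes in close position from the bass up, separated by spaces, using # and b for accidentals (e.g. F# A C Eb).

The slash marks an applied leading-tone chord: viio of V. In G minor, V is D, so the leading tone to it is C#, a half step below.
Building a half-diminished seventh chord on C# gives C#-E-G-B.

C# E G B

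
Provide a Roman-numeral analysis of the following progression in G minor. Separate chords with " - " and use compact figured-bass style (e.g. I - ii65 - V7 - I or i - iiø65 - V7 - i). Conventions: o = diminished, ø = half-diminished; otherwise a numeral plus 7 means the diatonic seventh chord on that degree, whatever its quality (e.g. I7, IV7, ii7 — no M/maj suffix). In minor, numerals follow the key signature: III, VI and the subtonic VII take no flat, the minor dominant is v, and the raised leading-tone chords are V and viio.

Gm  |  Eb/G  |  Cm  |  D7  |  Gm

i - VI6 - iv - V7 - i

Gm: minor triad on G = scale degree 1 → i.
Eb/G: major triad on Eb = scale degree 6 → VI6.
Cm: minor triad on C = scale degree 4 → iv.
D7: root D is the dominant; dominant seventh chord there is V7.
Gm: minor triad on G = scale degree 1 → i.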